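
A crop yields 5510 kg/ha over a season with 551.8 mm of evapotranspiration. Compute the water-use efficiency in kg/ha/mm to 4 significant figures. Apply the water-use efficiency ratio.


Approach: apply the water-use efficiency ratio, WUE = yield/ET.
WUE = 5510 / 551.8 = 9.986 kg/ha/mm
Therefore the water-use efficiency = 9.986 kg/ha/mm.


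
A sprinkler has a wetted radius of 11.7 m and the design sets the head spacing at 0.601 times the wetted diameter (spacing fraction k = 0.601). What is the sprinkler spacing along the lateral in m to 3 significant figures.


Approach: apply the sprinkler spacing rule (spacing as a fraction of wetted diameter), S = k*(2*R).
S = 0.601 * (2 * 11.7) = 14.1 m
Therefore the sprinkler spacing along the lateral = 14.1 m.


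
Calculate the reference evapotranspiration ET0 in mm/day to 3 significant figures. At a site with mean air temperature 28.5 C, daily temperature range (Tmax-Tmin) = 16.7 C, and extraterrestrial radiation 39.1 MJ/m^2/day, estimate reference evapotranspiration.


Approach: apply the Hargreaves-Samani method, ET0 = 0.0023*(Tmean+17.8)*sqrt(Tmax-Tmin)*0.408*Ra.
ET0 = 0.0023*(28.5+17.8)*sqrt(16.7)*0.408*39.1 = 6.94 mm/day
Therefore the reference evapotranspiration ET0 = 6.94 mm/day.


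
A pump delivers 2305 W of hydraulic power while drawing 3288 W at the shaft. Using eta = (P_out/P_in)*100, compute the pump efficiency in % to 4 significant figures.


eta = (2305 / 3288) * 100 = 70.10 %
Therefore the pump efficiency = 70.10 %.


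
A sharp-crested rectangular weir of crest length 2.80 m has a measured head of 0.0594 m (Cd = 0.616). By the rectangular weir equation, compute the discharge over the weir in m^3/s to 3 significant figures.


Approach: apply the rectangular weir equation, Q = (2/3)*Cd*L*sqrt(2g)*H^1.5.
Q = (2/3)*0.616*2.80*sqrt(2*9.81)*0.0594^1.5 = 0.0737 m^3/s
Therefore the discharge over the weir = 0.0737 m^3/s.


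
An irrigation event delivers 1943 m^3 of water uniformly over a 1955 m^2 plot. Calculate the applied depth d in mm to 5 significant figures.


Approach: apply depth from volume over area, d = (V/A)*1000.
d = (1943 / 1955) * 1000 = 993.86 mm
Therefore the applied depth d = 993.86 mm.


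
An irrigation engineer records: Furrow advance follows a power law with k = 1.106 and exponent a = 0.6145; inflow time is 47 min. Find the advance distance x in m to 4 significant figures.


Approach: apply the power-law advance function, x = k*t^a.
x = 1.106 * 47^0.6145 = 11.78 m
Therefore the advance distance x = 11.78 m.


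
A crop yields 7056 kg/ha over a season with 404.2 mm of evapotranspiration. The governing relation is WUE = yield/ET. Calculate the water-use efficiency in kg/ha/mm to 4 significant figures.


WUE = 7056 / 404.2 = 17.46 kg/ha/mm
Therefore the water-use efficiency = 17.46 kg/ha/mm.


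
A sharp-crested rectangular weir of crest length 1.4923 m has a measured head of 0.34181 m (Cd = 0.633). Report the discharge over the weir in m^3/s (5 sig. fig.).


Approach: apply the rectangular weir equation, Q = (2/3)*Cd*L*sqrt(2g)*H^1.5.
Q = (2/3)*0.633*1.4923*sqrt(2*9.81)*0.34181^1.5 = 0.55744 m^3/s
Therefore the discharge over the weir = 0.55744 m^3/s.


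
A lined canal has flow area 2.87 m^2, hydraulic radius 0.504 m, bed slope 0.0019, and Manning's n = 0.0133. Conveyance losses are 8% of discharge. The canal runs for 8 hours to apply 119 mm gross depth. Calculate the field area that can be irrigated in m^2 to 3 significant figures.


Approach: apply Manning's equation with a conveyance and depth budget, Q = (1/n)*A*R^(2/3)*S^(1/2); Q_field = Q*(1-loss); Area = Q_field*t/(d/1000).
Step 1 — canal discharge (Manning's equation):
  Q = (1/0.0133) * 2.87 * 0.504^(2/3) * 0.0019^(1/2) = 5.9570 m^3/s
Step 2 — delivered flow: Q_field = 5.9570*(1 - 8/100) = 5.4804 m^3/s
Step 3 — volume delivered: V = 5.4804 * 8*3600 = 157840 m^3
Step 4 — area served: A = V / (depth/1000) = 157840 / 0.119 = 1330000 m^2
Therefore the field area that can be irrigated = 1330000 m^2.


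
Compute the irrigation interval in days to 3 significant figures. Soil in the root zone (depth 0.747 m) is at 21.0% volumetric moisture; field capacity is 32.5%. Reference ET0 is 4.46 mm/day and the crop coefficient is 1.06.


Approach: apply soil-water budget scheduling, SMD = (FC-theta)/100*depth*1000; ETc = ET0*Kc; interval = SMD/ETc.
Step 1 — soil moisture deficit:
  SMD = (32.5 - 21.0)/100 * 0.747 * 1000 = 85.905 mm
Step 2 — daily crop ET (ETc = ET0*Kc):
  ETc = 4.46 * 1.06 = 4.7276 mm/day
Step 3 — irrigation interval (SMD/ETc):
  interval = 85.905 / 4.7276 = 18.2 days
Therefore the irrigation interval = 18.2 days.


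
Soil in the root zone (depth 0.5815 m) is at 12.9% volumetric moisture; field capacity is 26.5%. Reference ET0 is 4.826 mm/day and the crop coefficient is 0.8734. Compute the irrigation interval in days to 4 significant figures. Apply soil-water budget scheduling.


Approach: apply soil-water budget scheduling, SMD = (FC-theta)/100*depth*1000; ETc = ET0*Kc; interval = SMD/ETc.
Step 1 — soil moisture deficit:
  SMD = (26.5 - 12.9)/100 * 0.5815 * 1000 = 79.0840 mm
Step 2 — daily crop ET (ETc = ET0*Kc):
  ETc = 4.826 * 0.8734 = 4.21503 mm/day
Step 3 — irrigation interval (SMD/ETc):
  interval = 79.0840 / 4.21503 = 18.76 days
Therefore the irrigation interval = 18.76 days.


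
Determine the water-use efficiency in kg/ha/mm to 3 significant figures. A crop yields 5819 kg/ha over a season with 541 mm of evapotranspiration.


Approach: apply the water-use efficiency ratio, WUE = yield/ET.
WUE = 5819 / 541 = 10.8 kg/ha/mm
Therefore the water-use efficiency = 10.8 kg/ha/mm.


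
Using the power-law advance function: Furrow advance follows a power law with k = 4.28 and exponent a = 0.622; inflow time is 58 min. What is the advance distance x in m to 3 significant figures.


Approach: apply the power-law advance function, x = k*t^a.
x = 4.28 * 58^0.622 = 53.5 m
Therefore the advance distance x = 53.5 m.


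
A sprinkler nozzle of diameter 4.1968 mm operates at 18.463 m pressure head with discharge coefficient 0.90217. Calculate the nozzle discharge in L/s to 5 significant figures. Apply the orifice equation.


Approach: apply the orifice equation, Q = Cd*A*sqrt(2*g*h), A = pi*(d/2)^2.
A = pi*(4.1968e-3/2)^2 = 1.383332e-05 m^2
Q = 0.90217 * 1.383332e-05 * sqrt(2*9.81*18.463) * 1000 = 0.23753 L/s
Therefore the nozzle discharge = 0.23753 L/s.


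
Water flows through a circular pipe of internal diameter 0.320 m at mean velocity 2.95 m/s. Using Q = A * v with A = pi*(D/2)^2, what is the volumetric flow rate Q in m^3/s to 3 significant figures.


A = pi*(0.320/2)^2 = 0.080425 m^2
Q = 0.080425 * 2.95 = 0.237 m^3/s
Therefore the volumetric flow rate Q = 0.237 m^3/s.


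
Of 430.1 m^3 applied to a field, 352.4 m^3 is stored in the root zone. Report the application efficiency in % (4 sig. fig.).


Approach: apply the application efficiency ratio, Ea = (stored/applied)*100.
Ea = (352.4/430.1)*100 = 81.93 %
Therefore the application efficiency = 81.93 %.


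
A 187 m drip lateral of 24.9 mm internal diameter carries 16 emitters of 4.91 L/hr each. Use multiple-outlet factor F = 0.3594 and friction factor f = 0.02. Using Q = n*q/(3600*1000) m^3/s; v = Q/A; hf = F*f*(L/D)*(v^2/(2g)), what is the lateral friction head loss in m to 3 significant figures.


Q = 16*4.91/(3600*1000) = 2.1822e-05 m^3/s
A = pi*(24.9e-3/2)^2 = 4.8695e-04 m^2, so v = Q/A = 0.044814 m/s
hf = 0.3594*0.02*(187/0.0249)*(0.044814^2/(2*9.81)) = 0.00553 m
Therefore the lateral friction head loss = 0.00553 m.


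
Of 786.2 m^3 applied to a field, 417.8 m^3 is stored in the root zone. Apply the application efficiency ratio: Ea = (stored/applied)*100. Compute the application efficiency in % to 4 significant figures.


Ea = (417.8/786.2)*100 = 53.14 %
Therefore the application efficiency = 53.14 %.


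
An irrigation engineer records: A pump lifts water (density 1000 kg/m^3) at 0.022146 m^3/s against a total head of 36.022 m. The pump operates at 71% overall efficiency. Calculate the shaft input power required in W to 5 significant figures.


Approach: apply hydraulic power then efficiency conversion, P = rho*g*Q*H; P_in = P/eta.
Step 1 — hydraulic power (P = rho*g*Q*H):
  P = 1000 * 9.81 * 0.022146 * 36.022 = 7825.861 W
Step 2 — input power: P_in = P/eta = 7825.861 / 0.71 = 11022 W
Therefore the shaft input power required = 11022 W.


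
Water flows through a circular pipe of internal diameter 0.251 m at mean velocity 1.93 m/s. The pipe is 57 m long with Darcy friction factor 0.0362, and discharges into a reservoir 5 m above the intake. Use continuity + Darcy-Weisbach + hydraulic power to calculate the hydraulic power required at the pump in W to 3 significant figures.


Approach: apply continuity + Darcy-Weisbach + hydraulic power, Q = A*v; hf = f*(L/D)*(v^2/(2g)); H = static + hf; P = rho*g*Q*H.
Step 1 — flow rate (continuity, Q = A*v):
  A = pi*(0.251/2)^2 = 0.049481 m^2
  Q = 0.049481 * 1.93 = 0.095498 m^3/s
Step 2 — friction head loss (Darcy-Weisbach):
  hf = 0.0362 * (57/0.251) * (1.93^2 / (2*9.81))
  hf = 1.5607 m
Step 3 — total head: H = 5 + 1.5607 = 6.5607 m
Step 4 — hydraulic power (P = rho*g*Q*H):
  P = 1000 * 9.81 * 0.095498 * 6.5607 = 6150 W
Therefore the hydraulic power required at the pump = 6150 W.


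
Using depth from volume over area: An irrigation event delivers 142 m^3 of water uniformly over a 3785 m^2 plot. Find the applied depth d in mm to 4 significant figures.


Approach: apply depth from volume over area, d = (V/A)*1000.
d = (142 / 3785) * 1000 = 37.52 mm
Therefore the applied depth d = 37.52 mm.


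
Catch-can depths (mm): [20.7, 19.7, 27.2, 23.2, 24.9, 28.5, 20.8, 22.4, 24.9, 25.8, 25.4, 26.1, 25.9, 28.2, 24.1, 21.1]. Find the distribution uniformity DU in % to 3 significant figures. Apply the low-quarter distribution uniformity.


Approach: apply the low-quarter distribution uniformity, DU = (mean of lowest quarter of readings / overall mean)*100.
sorted lowest 4 of 16: [19.7, 20.7, 20.8, 21.1] -> mean = 20.575 mm
overall mean = 24.306 mm
DU = (20.575/24.306)*100 = 84.6 %
Therefore the distribution uniformity DU = 84.6 %.


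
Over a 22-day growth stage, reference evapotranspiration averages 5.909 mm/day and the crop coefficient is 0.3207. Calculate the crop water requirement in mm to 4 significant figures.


Approach: apply the crop water requirement relation, CWR = ET0 * Kc * days.
CWR = 5.909 * 0.3207 * 22 = 41.69 mm
Therefore the crop water requirement = 41.69 mm.


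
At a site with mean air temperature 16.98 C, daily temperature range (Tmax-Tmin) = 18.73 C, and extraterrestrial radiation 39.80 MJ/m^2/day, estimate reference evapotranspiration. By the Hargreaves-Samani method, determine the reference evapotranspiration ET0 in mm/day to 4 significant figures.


Approach: apply the Hargreaves-Samani method, ET0 = 0.0023*(Tmean+17.8)*sqrt(Tmax-Tmin)*0.408*Ra.
ET0 = 0.0023*(16.98+17.8)*sqrt(18.73)*0.408*39.80 = 5.622 mm/day
Therefore the reference evapotranspiration ET0 = 5.622 mm/day.


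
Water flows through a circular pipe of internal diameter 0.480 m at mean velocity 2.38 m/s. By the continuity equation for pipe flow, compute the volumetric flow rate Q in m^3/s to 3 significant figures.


Approach: apply the continuity equation for pipe flow, Q = A * v with A = pi*(D/2)^2.
A = pi*(0.480/2)^2 = 0.18096 m^2
Q = 0.18096 * 2.38 = 0.431 m^3/s
Therefore the volumetric flow rate Q = 0.431 m^3/s.


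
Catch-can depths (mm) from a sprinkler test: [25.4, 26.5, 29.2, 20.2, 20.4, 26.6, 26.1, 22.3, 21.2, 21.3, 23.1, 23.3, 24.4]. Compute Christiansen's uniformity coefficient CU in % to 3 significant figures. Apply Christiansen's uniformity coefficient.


Approach: apply Christiansen's uniformity coefficient, CU = (1 - mean_abs_deviation/mean)*100.
mean = 23.846 mm
mean |d_i - mean| = 2.3266 mm
CU = (1 - 2.3266/23.846)*100 = 90.2 %
Therefore Christiansen's uniformity coefficient CU = 90.2 %.


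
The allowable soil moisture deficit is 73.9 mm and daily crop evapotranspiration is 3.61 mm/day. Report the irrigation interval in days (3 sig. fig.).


Approach: apply the irrigation interval relation, interval = SMD / ETc.
interval = 73.9 / 3.61 = 20.5 days
Therefore the irrigation interval = 20.5 days.


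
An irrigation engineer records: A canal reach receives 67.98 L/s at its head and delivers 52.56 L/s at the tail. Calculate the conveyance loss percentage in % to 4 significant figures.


Approach: apply the conveyance loss ratio, loss% = ((Q_head - Q_tail)/Q_head)*100.
loss = ((67.98 - 52.56)/67.98)*100 = 22.68 %
Therefore the conveyance loss percentage = 22.68 %.


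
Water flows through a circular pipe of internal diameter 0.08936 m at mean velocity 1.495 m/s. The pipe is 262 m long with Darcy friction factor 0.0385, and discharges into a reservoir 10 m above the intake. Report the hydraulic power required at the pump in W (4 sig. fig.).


Approach: apply continuity + Darcy-Weisbach + hydraulic power, Q = A*v; hf = f*(L/D)*(v^2/(2g)); H = static + hf; P = rho*g*Q*H.
Step 1 — flow rate (continuity, Q = A*v):
  A = pi*(0.08936/2)^2 = 0.00627157 m^2
  Q = 0.00627157 * 1.495 = 0.00937600 m^3/s
Step 2 — friction head loss (Darcy-Weisbach):
  hf = 0.0385 * (262/0.08936) * (1.495^2 / (2*9.81))
  hf = 12.8589 m
Step 3 — total head: H = 10 + 12.8589 = 22.8589 m
Step 4 — hydraulic power (P = rho*g*Q*H):
  P = 1000 * 9.81 * 0.00937600 * 22.8589 = 2103 W
Therefore the hydraulic power required at the pump = 2103 W.


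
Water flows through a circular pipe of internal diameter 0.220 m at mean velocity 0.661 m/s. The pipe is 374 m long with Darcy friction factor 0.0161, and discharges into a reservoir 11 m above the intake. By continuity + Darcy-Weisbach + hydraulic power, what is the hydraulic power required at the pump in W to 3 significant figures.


Approach: apply continuity + Darcy-Weisbach + hydraulic power, Q = A*v; hf = f*(L/D)*(v^2/(2g)); H = static + hf; P = rho*g*Q*H.
Step 1 — flow rate (continuity, Q = A*v):
  A = pi*(0.220/2)^2 = 0.038013 m^2
  Q = 0.038013 * 0.661 = 0.025127 m^3/s
Step 2 — friction head loss (Darcy-Weisbach):
  hf = 0.0161 * (374/0.220) * (0.661^2 / (2*9.81))
  hf = 0.60951 m
Step 3 — total head: H = 11 + 0.60951 = 11.610 m
Step 4 — hydraulic power (P = rho*g*Q*H):
  P = 1000 * 9.81 * 0.025127 * 11.610 = 2860 W
Therefore the hydraulic power required at the pump = 2860 W.


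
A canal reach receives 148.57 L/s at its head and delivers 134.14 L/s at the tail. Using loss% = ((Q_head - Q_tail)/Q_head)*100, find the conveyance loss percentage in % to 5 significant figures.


loss = ((148.57 - 134.14)/148.57)*100 = 9.7126 %
Therefore the conveyance loss percentage = 9.7126 %.


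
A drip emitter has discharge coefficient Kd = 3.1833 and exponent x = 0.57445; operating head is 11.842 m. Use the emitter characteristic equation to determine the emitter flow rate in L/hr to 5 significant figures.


Approach: apply the emitter characteristic equation, q = Kd * h^x.
q = 3.1833 * 11.842^0.57445 = 13.168 L/hr
Therefore the emitter flow rate = 13.168 L/hr.


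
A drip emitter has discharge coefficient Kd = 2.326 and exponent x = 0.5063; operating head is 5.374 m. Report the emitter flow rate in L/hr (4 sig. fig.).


Approach: apply the emitter characteristic equation, q = Kd * h^x.
q = 2.326 * 5.374^0.5063 = 5.450 L/hr
Therefore the emitter flow rate = 5.450 L/hr.


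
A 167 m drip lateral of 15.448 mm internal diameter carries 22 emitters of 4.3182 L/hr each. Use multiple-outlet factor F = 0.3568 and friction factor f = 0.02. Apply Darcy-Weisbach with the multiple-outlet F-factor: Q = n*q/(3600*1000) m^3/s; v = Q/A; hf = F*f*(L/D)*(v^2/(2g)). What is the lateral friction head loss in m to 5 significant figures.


Q = 22*4.3182/(3600*1000) = 2.638900e-05 m^3/s
A = pi*(15.448e-3/2)^2 = 1.874280e-04 m^2, so v = Q/A = 0.1407954 m/s
hf = 0.3568*0.02*(167/0.015448)*(0.1407954^2/(2*9.81)) = 0.077943 m
Therefore the lateral friction head loss = 0.077943 m.


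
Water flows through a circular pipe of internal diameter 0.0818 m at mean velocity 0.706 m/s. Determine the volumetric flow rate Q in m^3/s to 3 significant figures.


Approach: apply the continuity equation for pipe flow, Q = A * v with A = pi*(D/2)^2.
A = pi*(0.0818/2)^2 = 0.0052553 m^2
Q = 0.0052553 * 0.706 = 0.00371 m^3/s
Therefore the volumetric flow rate Q = 0.00371 m^3/s.


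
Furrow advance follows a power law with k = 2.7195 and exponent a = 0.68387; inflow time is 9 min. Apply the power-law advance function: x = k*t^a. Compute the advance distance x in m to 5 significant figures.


x = 2.7195 * 9^0.68387 = 12.220 m
Therefore the advance distance x = 12.220 m.


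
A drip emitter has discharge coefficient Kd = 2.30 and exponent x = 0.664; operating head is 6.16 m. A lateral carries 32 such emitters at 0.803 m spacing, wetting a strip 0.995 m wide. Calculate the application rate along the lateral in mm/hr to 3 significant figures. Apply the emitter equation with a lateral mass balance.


Approach: apply the emitter equation with a lateral mass balance, q = Kd*h^x; Q = n*q; rate = Q/(n*spacing*width).
Step 1 — single emitter flow (q = Kd*h^x):
  q = 2.30 * 6.16^0.664 = 7.6915 L/hr
Step 2 — total lateral flow: Q = 32 * 7.6915 = 246.13 L/hr
Step 3 — wetted area: A = 32 * 0.803 * 0.995 = 25.568 m^2
Step 4 — application rate: Q/A = 246.13/25.568 = 9.63 mm/hr
Therefore the application rate along the lateral = 9.63 mm/hr.


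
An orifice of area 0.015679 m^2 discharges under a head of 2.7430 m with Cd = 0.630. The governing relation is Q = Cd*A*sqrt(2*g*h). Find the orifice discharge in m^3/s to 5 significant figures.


Q = 0.630 * 0.015679 * sqrt(2*9.81*2.7430) = 0.072464 m^3/s
Therefore the orifice discharge = 0.072464 m^3/s.


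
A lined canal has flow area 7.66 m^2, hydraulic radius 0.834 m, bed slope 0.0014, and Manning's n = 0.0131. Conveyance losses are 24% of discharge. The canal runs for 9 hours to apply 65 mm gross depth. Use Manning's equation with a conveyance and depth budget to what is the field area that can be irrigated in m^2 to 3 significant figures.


Approach: apply Manning's equation with a conveyance and depth budget, Q = (1/n)*A*R^(2/3)*S^(1/2); Q_field = Q*(1-loss); Area = Q_field*t/(d/1000).
Step 1 — canal discharge (Manning's equation):
  Q = (1/0.0131) * 7.66 * 0.834^(2/3) * 0.0014^(1/2) = 19.385 m^3/s
Step 2 — delivered flow: Q_field = 19.385*(1 - 24/100) = 14.733 m^3/s
Step 3 — volume delivered: V = 14.733 * 9*3600 = 477340 m^3
Step 4 — area served: A = V / (depth/1000) = 477340 / 0.065 = 7340000 m^2
Therefore the field area that can be irrigated = 7340000 m^2.


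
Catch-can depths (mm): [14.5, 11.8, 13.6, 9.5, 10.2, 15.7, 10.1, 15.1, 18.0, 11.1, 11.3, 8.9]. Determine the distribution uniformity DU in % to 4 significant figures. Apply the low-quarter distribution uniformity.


Approach: apply the low-quarter distribution uniformity, DU = (mean of lowest quarter of readings / overall mean)*100.
sorted lowest 3 of 12: [8.9, 9.5, 10.1] -> mean = 9.50000 mm
overall mean = 12.4833 mm
DU = (9.50000/12.4833)*100 = 76.10 %
Therefore the distribution uniformity DU = 76.10 %.


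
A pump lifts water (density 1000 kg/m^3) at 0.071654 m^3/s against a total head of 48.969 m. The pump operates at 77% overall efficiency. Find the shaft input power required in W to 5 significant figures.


Approach: apply hydraulic power then efficiency conversion, P = rho*g*Q*H; P_in = P/eta.
Step 1 — hydraulic power (P = rho*g*Q*H):
  P = 1000 * 9.81 * 0.071654 * 48.969 = 34421.57 W
Step 2 — input power: P_in = P/eta = 34421.57 / 0.77 = 44703 W
Therefore the shaft input power required = 44703 W.


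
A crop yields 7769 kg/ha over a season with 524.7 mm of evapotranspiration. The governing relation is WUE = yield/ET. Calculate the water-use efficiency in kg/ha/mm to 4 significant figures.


WUE = 7769 / 524.7 = 14.81 kg/ha/mm
Therefore the water-use efficiency = 14.81 kg/ha/mm.


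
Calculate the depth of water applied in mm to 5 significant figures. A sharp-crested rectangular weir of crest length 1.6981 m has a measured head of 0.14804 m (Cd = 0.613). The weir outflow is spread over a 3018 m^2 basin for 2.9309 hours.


Approach: apply the rectangular weir equation with a volume-to-depth conversion, Q = (2/3)*Cd*L*sqrt(2g)*H^1.5; d = Q*t/A * 1000.
Step 1 — weir discharge:
  Q = (2/3)*0.613*1.6981*sqrt(2*9.81)*0.14804^1.5 = 0.1750857 m^3/s
Step 2 — volume: V = 0.1750857 * 2.9309*3600 = 1847.371 m^3
Step 3 — depth: d = V/A * 1000 = 1847.371/3018 * 1000 = 612.12 mm
Therefore the depth of water applied = 612.12 mm.


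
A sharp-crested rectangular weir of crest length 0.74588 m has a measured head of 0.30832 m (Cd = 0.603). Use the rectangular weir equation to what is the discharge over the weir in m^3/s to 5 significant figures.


Approach: apply the rectangular weir equation, Q = (2/3)*Cd*L*sqrt(2g)*H^1.5.
Q = (2/3)*0.603*0.74588*sqrt(2*9.81)*0.30832^1.5 = 0.22738 m^3/s
Therefore the discharge over the weir = 0.22738 m^3/s.


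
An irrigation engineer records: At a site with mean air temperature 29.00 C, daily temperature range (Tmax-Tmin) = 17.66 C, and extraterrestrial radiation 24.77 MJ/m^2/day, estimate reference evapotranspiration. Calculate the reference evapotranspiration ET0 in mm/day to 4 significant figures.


Approach: apply the Hargreaves-Samani method, ET0 = 0.0023*(Tmean+17.8)*sqrt(Tmax-Tmin)*0.408*Ra.
ET0 = 0.0023*(29.00+17.8)*sqrt(17.66)*0.408*24.77 = 4.571 mm/day
Therefore the reference evapotranspiration ET0 = 4.571 mm/day.


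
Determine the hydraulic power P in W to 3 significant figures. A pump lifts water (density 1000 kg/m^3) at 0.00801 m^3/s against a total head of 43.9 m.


Approach: apply the hydraulic power relation, P = rho*g*Q*H.
P = 1000 * 9.81 * 0.00801 * 43.9 = 3450 W
Therefore the hydraulic power P = 3450 W.


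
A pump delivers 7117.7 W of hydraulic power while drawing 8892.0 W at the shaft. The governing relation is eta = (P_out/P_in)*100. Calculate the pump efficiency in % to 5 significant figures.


eta = (7117.7 / 8892.0) * 100 = 80.046 %
Therefore the pump efficiency = 80.046 %.


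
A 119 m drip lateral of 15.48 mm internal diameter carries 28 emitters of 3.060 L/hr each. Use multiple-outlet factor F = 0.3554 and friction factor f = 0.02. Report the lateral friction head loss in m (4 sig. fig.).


Approach: apply Darcy-Weisbach with the multiple-outlet F-factor, Q = n*q/(3600*1000) m^3/s; v = Q/A; hf = F*f*(L/D)*(v^2/(2g)).
Q = 28*3.060/(3600*1000) = 2.38000e-05 m^3/s
A = pi*(15.48e-3/2)^2 = 1.88205e-04 m^2, so v = Q/A = 0.126458 m/s
hf = 0.3554*0.02*(119/0.01548)*(0.126458^2/(2*9.81)) = 0.04454 m
Therefore the lateral friction head loss = 0.04454 m.


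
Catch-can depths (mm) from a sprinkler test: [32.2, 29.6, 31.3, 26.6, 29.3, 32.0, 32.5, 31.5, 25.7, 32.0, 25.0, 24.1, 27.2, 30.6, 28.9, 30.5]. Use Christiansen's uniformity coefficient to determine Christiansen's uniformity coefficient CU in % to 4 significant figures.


Approach: apply Christiansen's uniformity coefficient, CU = (1 - mean_abs_deviation/mean)*100.
mean = 29.3125 mm
mean |d_i - mean| = 2.29844 mm
CU = (1 - 2.29844/29.3125)*100 = 92.16 %
Therefore Christiansen's uniformity coefficient CU = 92.16 %.


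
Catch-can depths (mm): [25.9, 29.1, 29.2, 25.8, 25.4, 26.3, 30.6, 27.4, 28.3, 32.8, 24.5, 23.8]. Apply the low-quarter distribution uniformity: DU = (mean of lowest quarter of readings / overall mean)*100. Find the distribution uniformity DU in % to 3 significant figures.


sorted lowest 3 of 12: [23.8, 24.5, 25.4] -> mean = 24.567 mm
overall mean = 27.425 mm
DU = (24.567/27.425)*100 = 89.6 %
Therefore the distribution uniformity DU = 89.6 %.


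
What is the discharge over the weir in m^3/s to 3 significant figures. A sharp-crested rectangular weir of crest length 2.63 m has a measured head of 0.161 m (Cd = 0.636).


Approach: apply the rectangular weir equation, Q = (2/3)*Cd*L*sqrt(2g)*H^1.5.
Q = (2/3)*0.636*2.63*sqrt(2*9.81)*0.161^1.5 = 0.319 m^3/s
Therefore the discharge over the weir = 0.319 m^3/s.


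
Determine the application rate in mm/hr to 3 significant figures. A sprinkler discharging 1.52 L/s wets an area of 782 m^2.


Approach: apply the application rate relation, rate = (Q/A)*3600.
rate = (1.52 / 782) * 3600 = 7.00 mm/hr
Therefore the application rate = 7.00 mm/hr.


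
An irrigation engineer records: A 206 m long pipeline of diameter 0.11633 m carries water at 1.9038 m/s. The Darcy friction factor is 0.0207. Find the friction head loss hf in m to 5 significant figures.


Approach: apply the Darcy-Weisbach equation, hf = f*(L/D)*(v^2/(2g)).
hf = 0.0207 * (206/0.11633) * (1.9038^2 / (2*9.81))
hf = 6.7716 m
Therefore the friction head loss hf = 6.7716 m.


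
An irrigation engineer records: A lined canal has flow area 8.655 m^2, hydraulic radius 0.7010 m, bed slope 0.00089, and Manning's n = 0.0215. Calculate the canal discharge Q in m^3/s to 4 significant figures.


Approach: apply Manning's equation, Q = (1/n)*A*R^(2/3)*S^(1/2).
Q = (1/0.0215) * 8.655 * 0.7010^(2/3) * 0.00089^(1/2) = 9.477 m^3/s
Therefore the canal discharge Q = 9.477 m^3/s.


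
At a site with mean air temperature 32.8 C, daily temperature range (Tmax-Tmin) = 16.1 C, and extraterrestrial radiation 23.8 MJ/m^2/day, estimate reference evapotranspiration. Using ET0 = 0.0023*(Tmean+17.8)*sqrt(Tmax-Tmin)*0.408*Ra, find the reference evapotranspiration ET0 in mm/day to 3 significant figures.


ET0 = 0.0023*(32.8+17.8)*sqrt(16.1)*0.408*23.8 = 4.53 mm/day
Therefore the reference evapotranspiration ET0 = 4.53 mm/day.


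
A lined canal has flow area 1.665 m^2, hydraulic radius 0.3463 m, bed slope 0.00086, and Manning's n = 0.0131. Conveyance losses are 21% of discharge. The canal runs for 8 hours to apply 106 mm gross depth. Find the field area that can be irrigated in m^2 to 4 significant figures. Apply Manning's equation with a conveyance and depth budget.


Approach: apply Manning's equation with a conveyance and depth budget, Q = (1/n)*A*R^(2/3)*S^(1/2); Q_field = Q*(1-loss); Area = Q_field*t/(d/1000).
Step 1 — canal discharge (Manning's equation):
  Q = (1/0.0131) * 1.665 * 0.3463^(2/3) * 0.00086^(1/2) = 1.83806 m^3/s
Step 2 — delivered flow: Q_field = 1.83806*(1 - 21/100) = 1.45207 m^3/s
Step 3 — volume delivered: V = 1.45207 * 8*3600 = 41819.6 m^3
Step 4 — area served: A = V / (depth/1000) = 41819.6 / 0.106 = 394500 m^2
Therefore the field area that can be irrigated = 394500 m^2.


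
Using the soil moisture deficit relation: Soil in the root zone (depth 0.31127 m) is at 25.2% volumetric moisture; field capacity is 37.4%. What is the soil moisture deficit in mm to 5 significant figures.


Approach: apply the soil moisture deficit relation, SMD = (FC - theta)/100 * depth * 1000.
SMD = (37.4 - 25.2)/100 * 0.31127 * 1000 = 37.975 mm
Therefore the soil moisture deficit = 37.975 mm.


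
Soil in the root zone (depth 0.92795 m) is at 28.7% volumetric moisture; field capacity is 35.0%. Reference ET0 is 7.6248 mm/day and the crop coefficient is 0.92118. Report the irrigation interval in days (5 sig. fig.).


Approach: apply soil-water budget scheduling, SMD = (FC-theta)/100*depth*1000; ETc = ET0*Kc; interval = SMD/ETc.
Step 1 — soil moisture deficit:
  SMD = (35.0 - 28.7)/100 * 0.92795 * 1000 = 58.46085 mm
Step 2 — daily crop ET (ETc = ET0*Kc):
  ETc = 7.6248 * 0.92118 = 7.023813 mm/day
Step 3 — irrigation interval (SMD/ETc):
  interval = 58.46085 / 7.023813 = 8.3232 days
Therefore the irrigation interval = 8.3232 days.


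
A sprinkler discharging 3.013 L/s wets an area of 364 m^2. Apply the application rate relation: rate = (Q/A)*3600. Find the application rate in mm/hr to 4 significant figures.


rate = (3.013 / 364) * 3600 = 29.80 mm/hr
Therefore the application rate = 29.80 mm/hr.


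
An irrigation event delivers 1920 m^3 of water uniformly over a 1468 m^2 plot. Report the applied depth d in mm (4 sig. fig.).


Approach: apply depth from volume over area, d = (V/A)*1000.
d = (1920 / 1468) * 1000 = 1308 mm
Therefore the applied depth d = 1308 mm.


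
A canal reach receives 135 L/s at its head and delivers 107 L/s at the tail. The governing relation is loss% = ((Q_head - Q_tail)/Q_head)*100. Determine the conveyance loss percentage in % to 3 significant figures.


loss = ((135 - 107)/135)*100 = 20.7 %
Therefore the conveyance loss percentage = 20.7 %.


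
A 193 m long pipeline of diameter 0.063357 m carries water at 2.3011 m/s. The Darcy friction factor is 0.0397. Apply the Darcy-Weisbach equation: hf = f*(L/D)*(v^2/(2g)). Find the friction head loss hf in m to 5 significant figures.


hf = 0.0397 * (193/0.063357) * (2.3011^2 / (2*9.81))
hf = 32.638 m
Therefore the friction head loss hf = 32.638 m.


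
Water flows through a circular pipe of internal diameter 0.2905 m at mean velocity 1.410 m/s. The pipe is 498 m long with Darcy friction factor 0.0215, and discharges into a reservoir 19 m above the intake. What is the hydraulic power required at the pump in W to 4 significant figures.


Approach: apply continuity + Darcy-Weisbach + hydraulic power, Q = A*v; hf = f*(L/D)*(v^2/(2g)); H = static + hf; P = rho*g*Q*H.
Step 1 — flow rate (continuity, Q = A*v):
  A = pi*(0.2905/2)^2 = 0.0662799 m^2
  Q = 0.0662799 * 1.410 = 0.0934547 m^3/s
Step 2 — friction head loss (Darcy-Weisbach):
  hf = 0.0215 * (498/0.2905) * (1.410^2 / (2*9.81))
  hf = 3.73474 m
Step 3 — total head: H = 19 + 3.73474 = 22.7347 m
Step 4 — hydraulic power (P = rho*g*Q*H):
  P = 1000 * 9.81 * 0.0934547 * 22.7347 = 20840 W
Therefore the hydraulic power required at the pump = 20840 W.


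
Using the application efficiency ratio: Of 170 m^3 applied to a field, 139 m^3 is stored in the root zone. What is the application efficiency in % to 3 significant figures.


Approach: apply the application efficiency ratio, Ea = (stored/applied)*100.
Ea = (139/170)*100 = 81.8 %
Therefore the application efficiency = 81.8 %.


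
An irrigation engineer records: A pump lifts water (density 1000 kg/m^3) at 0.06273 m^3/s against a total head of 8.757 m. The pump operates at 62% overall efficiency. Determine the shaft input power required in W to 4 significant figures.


Approach: apply hydraulic power then efficiency conversion, P = rho*g*Q*H; P_in = P/eta.
Step 1 — hydraulic power (P = rho*g*Q*H):
  P = 1000 * 9.81 * 0.06273 * 8.757 = 5388.89 W
Step 2 — input power: P_in = P/eta = 5388.89 / 0.62 = 8692 W
Therefore the shaft input power required = 8692 W.


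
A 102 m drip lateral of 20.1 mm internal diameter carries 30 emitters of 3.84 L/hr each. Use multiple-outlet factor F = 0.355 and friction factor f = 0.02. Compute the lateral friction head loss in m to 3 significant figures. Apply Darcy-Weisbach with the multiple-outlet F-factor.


Approach: apply Darcy-Weisbach with the multiple-outlet F-factor, Q = n*q/(3600*1000) m^3/s; v = Q/A; hf = F*f*(L/D)*(v^2/(2g)).
Q = 30*3.84/(3600*1000) = 3.2000e-05 m^3/s
A = pi*(20.1e-3/2)^2 = 3.1731e-04 m^2, so v = Q/A = 0.10085 m/s
hf = 0.355*0.02*(102/0.0201)*(0.10085^2/(2*9.81)) = 0.0187 m
Therefore the lateral friction head loss = 0.0187 m.


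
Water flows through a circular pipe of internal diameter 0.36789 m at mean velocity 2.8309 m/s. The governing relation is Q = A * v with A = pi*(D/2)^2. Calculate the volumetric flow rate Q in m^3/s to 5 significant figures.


A = pi*(0.36789/2)^2 = 0.1062982 m^2
Q = 0.1062982 * 2.8309 = 0.30092 m^3/s
Therefore the volumetric flow rate Q = 0.30092 m^3/s.


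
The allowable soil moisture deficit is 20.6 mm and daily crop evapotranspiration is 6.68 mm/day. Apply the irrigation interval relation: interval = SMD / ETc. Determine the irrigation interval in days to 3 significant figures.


interval = 20.6 / 6.68 = 3.08 days
Therefore the irrigation interval = 3.08 days.


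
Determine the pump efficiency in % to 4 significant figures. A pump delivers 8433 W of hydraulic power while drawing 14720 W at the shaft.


Approach: apply the efficiency ratio, eta = (P_out/P_in)*100.
eta = (8433 / 14720) * 100 = 57.29 %
Therefore the pump efficiency = 57.29 %.


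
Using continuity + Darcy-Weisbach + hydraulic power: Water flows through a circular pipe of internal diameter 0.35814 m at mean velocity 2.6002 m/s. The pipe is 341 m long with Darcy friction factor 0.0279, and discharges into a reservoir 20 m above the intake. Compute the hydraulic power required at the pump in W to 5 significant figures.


Approach: apply continuity + Darcy-Weisbach + hydraulic power, Q = A*v; hf = f*(L/D)*(v^2/(2g)); H = static + hf; P = rho*g*Q*H.
Step 1 — flow rate (continuity, Q = A*v):
  A = pi*(0.35814/2)^2 = 0.1007385 m^2
  Q = 0.1007385 * 2.6002 = 0.2619403 m^3/s
Step 2 — friction head loss (Darcy-Weisbach):
  hf = 0.0279 * (341/0.35814) * (2.6002^2 / (2*9.81))
  hf = 9.154197 m
Step 3 — total head: H = 20 + 9.154197 = 29.15420 m
Step 4 — hydraulic power (P = rho*g*Q*H):
  P = 1000 * 9.81 * 0.2619403 * 29.15420 = 74916 W
Therefore the hydraulic power required at the pump = 74916 W.


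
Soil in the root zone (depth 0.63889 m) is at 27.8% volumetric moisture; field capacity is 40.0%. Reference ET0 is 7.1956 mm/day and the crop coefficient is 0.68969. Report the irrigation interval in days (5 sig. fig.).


Approach: apply soil-water budget scheduling, SMD = (FC-theta)/100*depth*1000; ETc = ET0*Kc; interval = SMD/ETc.
Step 1 — soil moisture deficit:
  SMD = (40.0 - 27.8)/100 * 0.63889 * 1000 = 77.94458 mm
Step 2 — daily crop ET (ETc = ET0*Kc):
  ETc = 7.1956 * 0.68969 = 4.962733 mm/day
Step 3 — irrigation interval (SMD/ETc):
  interval = 77.94458 / 4.962733 = 15.706 days
Therefore the irrigation interval = 15.706 days.


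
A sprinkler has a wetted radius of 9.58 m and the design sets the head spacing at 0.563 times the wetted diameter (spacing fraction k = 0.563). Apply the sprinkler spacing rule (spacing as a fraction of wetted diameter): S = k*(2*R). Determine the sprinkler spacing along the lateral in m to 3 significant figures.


S = 0.563 * (2 * 9.58) = 10.8 m
Therefore the sprinkler spacing along the lateral = 10.8 m.


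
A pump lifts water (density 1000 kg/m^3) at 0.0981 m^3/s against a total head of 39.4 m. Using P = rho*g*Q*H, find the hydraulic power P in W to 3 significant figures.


P = 1000 * 9.81 * 0.0981 * 39.4 = 37900 W
Therefore the hydraulic power P = 37900 W.


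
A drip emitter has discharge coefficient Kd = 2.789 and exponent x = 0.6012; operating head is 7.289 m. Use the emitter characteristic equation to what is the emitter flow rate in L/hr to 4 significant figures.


Approach: apply the emitter characteristic equation, q = Kd * h^x.
q = 2.789 * 7.289^0.6012 = 9.206 L/hr
Therefore the emitter flow rate = 9.206 L/hr.


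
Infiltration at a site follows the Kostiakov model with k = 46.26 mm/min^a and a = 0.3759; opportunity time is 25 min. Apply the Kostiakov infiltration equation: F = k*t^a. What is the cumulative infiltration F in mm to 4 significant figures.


F = 46.26 * 25^0.3759 = 155.1 mm
Therefore the cumulative infiltration F = 155.1 mm.


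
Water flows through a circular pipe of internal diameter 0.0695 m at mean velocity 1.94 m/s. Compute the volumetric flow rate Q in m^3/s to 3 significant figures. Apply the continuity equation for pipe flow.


Approach: apply the continuity equation for pipe flow, Q = A * v with A = pi*(D/2)^2.
A = pi*(0.0695/2)^2 = 0.0037937 m^2
Q = 0.0037937 * 1.94 = 0.00736 m^3/s
Therefore the volumetric flow rate Q = 0.00736 m^3/s.


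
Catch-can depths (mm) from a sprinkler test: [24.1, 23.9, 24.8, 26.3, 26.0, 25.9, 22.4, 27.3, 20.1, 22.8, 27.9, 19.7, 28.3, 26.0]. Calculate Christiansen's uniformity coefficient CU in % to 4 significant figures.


Approach: apply Christiansen's uniformity coefficient, CU = (1 - mean_abs_deviation/mean)*100.
mean = 24.6786 mm
mean |d_i - mean| = 2.15306 mm
CU = (1 - 2.15306/24.6786)*100 = 91.28 %
Therefore Christiansen's uniformity coefficient CU = 91.28 %.


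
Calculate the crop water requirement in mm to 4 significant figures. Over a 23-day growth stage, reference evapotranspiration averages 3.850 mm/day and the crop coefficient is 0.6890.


Approach: apply the crop water requirement relation, CWR = ET0 * Kc * days.
CWR = 3.850 * 0.6890 * 23 = 61.01 mm
Therefore the crop water requirement = 61.01 mm.


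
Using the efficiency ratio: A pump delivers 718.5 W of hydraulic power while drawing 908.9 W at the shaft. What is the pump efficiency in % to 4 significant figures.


Approach: apply the efficiency ratio, eta = (P_out/P_in)*100.
eta = (718.5 / 908.9) * 100 = 79.05 %
Therefore the pump efficiency = 79.05 %.


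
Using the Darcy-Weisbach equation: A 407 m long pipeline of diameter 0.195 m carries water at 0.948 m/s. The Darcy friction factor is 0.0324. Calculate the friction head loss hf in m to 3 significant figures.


Approach: apply the Darcy-Weisbach equation, hf = f*(L/D)*(v^2/(2g)).
hf = 0.0324 * (407/0.195) * (0.948^2 / (2*9.81))
hf = 3.10 m
Therefore the friction head loss hf = 3.10 m.


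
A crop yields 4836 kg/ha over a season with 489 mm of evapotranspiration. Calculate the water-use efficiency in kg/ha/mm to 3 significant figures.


Approach: apply the water-use efficiency ratio, WUE = yield/ET.
WUE = 4836 / 489 = 9.89 kg/ha/mm
Therefore the water-use efficiency = 9.89 kg/ha/mm.


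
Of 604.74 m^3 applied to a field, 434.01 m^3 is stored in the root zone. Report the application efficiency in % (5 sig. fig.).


Approach: apply the application efficiency ratio, Ea = (stored/applied)*100.
Ea = (434.01/604.74)*100 = 71.768 %
Therefore the application efficiency = 71.768 %.


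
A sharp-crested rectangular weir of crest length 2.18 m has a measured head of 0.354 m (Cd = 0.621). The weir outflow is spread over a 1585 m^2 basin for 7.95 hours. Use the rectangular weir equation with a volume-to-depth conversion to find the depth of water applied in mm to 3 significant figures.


Approach: apply the rectangular weir equation with a volume-to-depth conversion, Q = (2/3)*Cd*L*sqrt(2g)*H^1.5; d = Q*t/A * 1000.
Step 1 — weir discharge:
  Q = (2/3)*0.621*2.18*sqrt(2*9.81)*0.354^1.5 = 0.84200 m^3/s
Step 2 — volume: V = 0.84200 * 7.95*3600 = 24098 m^3
Step 3 — depth: d = V/A * 1000 = 24098/1585 * 1000 = 15200 mm
Therefore the depth of water applied = 15200 mm.


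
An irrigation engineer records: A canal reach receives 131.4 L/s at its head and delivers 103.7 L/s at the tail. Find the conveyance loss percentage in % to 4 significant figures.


Approach: apply the conveyance loss ratio, loss% = ((Q_head - Q_tail)/Q_head)*100.
loss = ((131.4 - 103.7)/131.4)*100 = 21.08 %
Therefore the conveyance loss percentage = 21.08 %.


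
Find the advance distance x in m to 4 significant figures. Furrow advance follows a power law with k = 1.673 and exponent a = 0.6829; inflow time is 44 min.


Approach: apply the power-law advance function, x = k*t^a.
x = 1.673 * 44^0.6829 = 22.17 m
Therefore the advance distance x = 22.17 m.


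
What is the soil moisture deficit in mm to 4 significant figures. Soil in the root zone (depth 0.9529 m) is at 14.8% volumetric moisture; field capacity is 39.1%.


Approach: apply the soil moisture deficit relation, SMD = (FC - theta)/100 * depth * 1000.
SMD = (39.1 - 14.8)/100 * 0.9529 * 1000 = 231.6 mm
Therefore the soil moisture deficit = 231.6 mm.


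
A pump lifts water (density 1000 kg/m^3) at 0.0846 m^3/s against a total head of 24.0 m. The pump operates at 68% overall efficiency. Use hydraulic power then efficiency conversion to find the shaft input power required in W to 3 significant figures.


Approach: apply hydraulic power then efficiency conversion, P = rho*g*Q*H; P_in = P/eta.
Step 1 — hydraulic power (P = rho*g*Q*H):
  P = 1000 * 9.81 * 0.0846 * 24.0 = 19918 W
Step 2 — input power: P_in = P/eta = 19918 / 0.68 = 29300 W
Therefore the shaft input power required = 29300 W.
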